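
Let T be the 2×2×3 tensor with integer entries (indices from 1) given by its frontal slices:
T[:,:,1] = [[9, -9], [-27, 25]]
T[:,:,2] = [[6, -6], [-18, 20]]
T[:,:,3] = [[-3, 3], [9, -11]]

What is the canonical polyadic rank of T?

Lower bound: in the mode-2 unfolding of T (rows indexed by j, columns by (i,k)) the 2×2 minor on rows j ∈ {1, 2}, columns (i,k) ∈ {(1,1), (2,1)} is det [[9, -27], [-9, 25]] = -18 ≠ 0, so that unfolding has rank ≥ 2 and hence rank(T) ≥ 2 (CP rank is at least every unfolding rank, though it can be larger).
Upper bound: with S_k = T[:,:,k], the two rank-1 terms a₁b₁ᵀ, a₂b₂ᵀ are the rank-1 members of the pencil x·S₁ + y·S₂.
det(x·S₁ + y·S₂) is −18·x² + 6·xy + 12·y² = (-6)·(3·x + 2·y)(x − y), vanishing at (x:y) = (2:-3) and (1:1).
M₁ = 2·S₁ − 3·S₂ = [[0, 0], [0, -10]] = (-10)·[0, 1][0, 1]ᵀ and M₂ = S₁ + S₂ = [[15, -15], [-45, 45]] = 15·[1, -3][1, -1]ᵀ, so take a₁ = [0, 1], b₁ = [0, 1], a₂ = [1, -3], b₂ = [1, -1].
Each slice is an integer combination of E₁ = a₁b₁ᵀ and E₂ = a₂b₂ᵀ: S₁ = −2·E₁ + 9·E₂, S₂ = 2·E₁ + 6·E₂, S₃ = −2·E₁ − 3·E₂; reading off coefficients, c₁ = [-2, 2, -2] and c₂ = [9, 6, -3].
Hence T = [0, 1] ⊗ [0, 1] ⊗ [-2, 2, -2] + [1, -3] ⊗ [1, -1] ⊗ [9, 6, -3], so rank(T) ≤ 2.
These bounds meet, so rank(T) = 2.

2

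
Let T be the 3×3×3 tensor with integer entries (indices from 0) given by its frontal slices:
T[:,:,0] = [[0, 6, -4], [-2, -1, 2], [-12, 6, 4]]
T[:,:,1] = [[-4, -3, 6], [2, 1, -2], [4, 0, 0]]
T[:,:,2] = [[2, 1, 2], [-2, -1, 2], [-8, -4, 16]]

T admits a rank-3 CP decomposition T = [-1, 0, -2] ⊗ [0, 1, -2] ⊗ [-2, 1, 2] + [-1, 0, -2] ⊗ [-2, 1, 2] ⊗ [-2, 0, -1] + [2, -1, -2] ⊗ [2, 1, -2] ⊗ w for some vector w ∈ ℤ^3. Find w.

Subtract the known terms from T to get the rank-1 residual R = [2, -1, -2] ⊗ [2, 1, -2] ⊗ w, so R[i,j,k] = a[i]·b[j]·w[k]. Pick indices with nonzero a[0]·b[0] = (2)·(2) = 4. Only the fibre through (0,0,·) is needed: R[0,0,:] = T[0,0,:] − Σₗ aₗ[0]bₗ[0]cₗ = [0, -4, 2] − (-1)·(0)·[-2, 1, 2] − (-1)·(-2)·[-2, 0, -1] = [4, -4, 4]. Then w[k] = R[0,0,k] / 4 for each k, giving w = [4, -4, 4] / 4 = [1, -1, 1].

w = [1, -1, 1]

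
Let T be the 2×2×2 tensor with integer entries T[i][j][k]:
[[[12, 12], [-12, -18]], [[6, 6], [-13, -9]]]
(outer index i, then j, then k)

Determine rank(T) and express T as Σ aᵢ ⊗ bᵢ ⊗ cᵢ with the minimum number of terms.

Lower bound: in the mode-1 unfolding of T (rows indexed by i, columns by (j,k)) the 2×2 minor on rows i ∈ {0, 1}, columns (j,k) ∈ {(0,0), (1,0)} is det [[12, -12], [6, -13]] = -84 ≠ 0, so that unfolding has rank ≥ 2 and hence rank(T) ≥ 2 (CP rank is at least every unfolding rank, though it can be larger).
Upper bound: with S_k = T[:,:,k], the two rank-1 terms a₁b₁ᵀ, a₂b₂ᵀ are the rank-1 members of the pencil x·S₀ + y·S₁.
det(x·S₀ + y·S₁) is −84·x² − 84·xy = (-84)·(x + y)(x), vanishing at (x:y) = (1:-1) and (0:1).
M₁ = S₀ − S₁ = [[0, 6], [0, -4]] = 2·[3, -2][0, 1]ᵀ and M₂ = S₁ = [[12, -18], [6, -9]] = 3·[2, 1][2, -3]ᵀ, so take a₁ = [3, -2], b₁ = [0, 1], a₂ = [2, 1], b₂ = [2, -3].
Each slice is an integer combination of E₁ = a₁b₁ᵀ and E₂ = a₂b₂ᵀ: S₀ = 2·E₁ + 3·E₂, S₁ = 3·E₂; reading off coefficients, c₁ = [2, 0] and c₂ = [3, 3].
Hence T = [3, -2] ⊗ [0, 1] ⊗ [2, 0] + [2, 1] ⊗ [2, -3] ⊗ [3, 3], so rank(T) ≤ 2.
These bounds meet, so rank(T) = 2.

rank(T) = 2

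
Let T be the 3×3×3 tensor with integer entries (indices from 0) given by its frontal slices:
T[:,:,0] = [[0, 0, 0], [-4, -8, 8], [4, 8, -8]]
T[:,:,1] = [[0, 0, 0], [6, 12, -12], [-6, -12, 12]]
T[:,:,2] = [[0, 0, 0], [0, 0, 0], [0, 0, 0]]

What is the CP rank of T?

1

Lower bound: T ≠ 0 (e.g. T[1,0,0] = -4), so rank(T) ≥ 1.
Upper bound: if T = a ⊗ b ⊗ c then every fibre of T is a multiple of the corresponding factor, so read the factors off the fibres through the nonzero entry T[1,0,0] = -4.
The mode-1 fibre T[:,0,0] = [0, -4, 4] gives a = [0, 1, -1] (primitive direction); the mode-2 fibre T[1,:,0] = [-4, -8, 8] gives b = [1, 2, -2]; then c[k] = T[1,0,k] / (a[1]·b[0]) = [-4, 6, 0] / 1 = [-4, 6, 0].
Expanding [0, 1, -1] ⊗ [1, 2, -2] ⊗ [-4, 6, 0] reproduces all 27 entries of T, so T = [0, 1, -1] ⊗ [1, 2, -2] ⊗ [-4, 6, 0] and rank(T) ≤ 1.
These bounds meet, so rank(T) = 1.
Check entry T[0,0,0] = 0: (0)·(1)·(-4) = 0.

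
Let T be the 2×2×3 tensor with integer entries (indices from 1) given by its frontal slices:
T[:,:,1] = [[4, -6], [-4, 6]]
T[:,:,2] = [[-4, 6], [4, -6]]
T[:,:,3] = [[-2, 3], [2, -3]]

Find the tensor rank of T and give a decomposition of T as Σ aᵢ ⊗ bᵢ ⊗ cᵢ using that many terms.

rank(T) = 1

Lower bound: T ≠ 0 (e.g. T[1,1,1] = 4), so rank(T) ≥ 1.
Upper bound: if T = a ⊗ b ⊗ c then every fibre of T is a multiple of the corresponding factor, so read the factors off the fibres through the nonzero entry T[1,1,1] = 4.
The mode-1 fibre T[:,1,1] = [4, -4] gives a = [1, -1] (primitive direction); the mode-2 fibre T[1,:,1] = [4, -6] gives b = [2, -3]; then c[k] = T[1,1,k] / (a[1]·b[1]) = [4, -4, -2] / 2 = [2, -2, -1].
Expanding [1, -1] ⊗ [2, -3] ⊗ [2, -2, -1] reproduces all 12 entries of T, so T = [1, -1] ⊗ [2, -3] ⊗ [2, -2, -1] and rank(T) ≤ 1.
These bounds meet, so rank(T) = 1.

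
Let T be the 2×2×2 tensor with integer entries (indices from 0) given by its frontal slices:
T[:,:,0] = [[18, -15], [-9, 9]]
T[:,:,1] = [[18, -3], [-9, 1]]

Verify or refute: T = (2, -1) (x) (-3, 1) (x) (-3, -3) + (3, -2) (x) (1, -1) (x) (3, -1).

Reconstruct entry (0,0,0) from the claimed factors: Σₗ aₗ[0]bₗ[0]cₗ[0] = (2)·(-3)·(-3) + (3)·(1)·(3) = 27, but T[0,0,0] = 18. The claim is false.

No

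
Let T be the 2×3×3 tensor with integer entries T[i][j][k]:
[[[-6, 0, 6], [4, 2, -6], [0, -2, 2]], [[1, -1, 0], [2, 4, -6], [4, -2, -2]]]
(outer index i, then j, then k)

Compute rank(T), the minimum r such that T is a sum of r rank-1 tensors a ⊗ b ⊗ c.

3

Lower bound: the mode-2 unfolding of T (rows indexed by j, columns by (i,k) = (0,0), (0,1), (0,2), (1,0), (1,1), (1,2)) is [[-6, 0, 6, 1, -1, 0], [4, 2, -6, 2, 4, -6], [0, -2, 2, 4, -2, -2]].
There the 3×3 minor on rows j ∈ {0, 1, 2}, columns (i,k) ∈ {(0,0), (0,1), (1,0)} is det [[-6, 0, 1], [4, 2, 2], [0, -2, 4]] = -80 ≠ 0, so this unfolding has rank ≥ 3; CP rank is at least every unfolding rank, so rank(T) ≥ 3. (Unfolding ranks only ever bound the CP rank from below — rank(T) can be strictly larger than all of them — so the matching upper bound has to come from an explicit 3-term decomposition.)
Upper bound: T is a sum of 3 rank-1 terms, T = (1, -1) ⊗ (2, -1, 1) ⊗ (-2, 0, 2) + (1, 1) ⊗ (1, 0, -2) ⊗ (-1, 1, 0) + (1, 2) ⊗ (1, -2, 0) ⊗ (-1, -1, 2) (one valid choice — decompositions are not unique — normalised so each a, b is primitive with positive first nonzero entry; check it by expanding all entries), so rank(T) ≤ 3.
These bounds meet, so rank(T) = 3.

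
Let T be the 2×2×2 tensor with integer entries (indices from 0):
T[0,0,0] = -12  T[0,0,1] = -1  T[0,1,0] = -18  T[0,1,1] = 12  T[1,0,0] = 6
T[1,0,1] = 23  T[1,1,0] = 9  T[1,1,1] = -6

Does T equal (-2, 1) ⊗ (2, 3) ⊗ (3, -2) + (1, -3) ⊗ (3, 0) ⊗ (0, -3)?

Yes

Reconstruct entrywise from the claimed factors. For example, T[1,0,0] = 6 and Σₗ aₗ[1]bₗ[0]cₗ[0] = (1)·(2)·(3) + (-3)·(3)·(0) = 6; checking all 8 entries, every one matches. The claim holds.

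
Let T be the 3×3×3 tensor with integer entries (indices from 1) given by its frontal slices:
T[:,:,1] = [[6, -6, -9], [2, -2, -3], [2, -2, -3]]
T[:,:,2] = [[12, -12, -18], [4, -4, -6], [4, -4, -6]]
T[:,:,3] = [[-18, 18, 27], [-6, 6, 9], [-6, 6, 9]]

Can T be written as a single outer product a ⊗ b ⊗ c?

Yes

If T = a ⊗ b ⊗ c then every fibre of T is a multiple of the corresponding factor, so read the factors off the fibres through the nonzero entry T[1,1,1] = 6.
The mode-1 fibre T[:,1,1] = [6, 2, 2] gives a = [3, 1, 1] (primitive direction); the mode-2 fibre T[1,:,1] = [6, -6, -9] gives b = [2, -2, -3]; then c[k] = T[1,1,k] / (a[1]·b[1]) = [6, 12, -18] / 6 = [1, 2, -3].
Expanding [3, 1, 1] ⊗ [2, -2, -3] ⊗ [1, 2, -3] reproduces all 27 entries of T, so T = [3, 1, 1] ⊗ [2, -2, -3] ⊗ [1, 2, -3] and rank(T) ≤ 1.
Equivalently every frontal slice T[:,:,k] is c[k] times the rank-1 matrix [3, 1, 1] ⊗ [2, -2, -3]. So T has rank 1 (it is nonzero).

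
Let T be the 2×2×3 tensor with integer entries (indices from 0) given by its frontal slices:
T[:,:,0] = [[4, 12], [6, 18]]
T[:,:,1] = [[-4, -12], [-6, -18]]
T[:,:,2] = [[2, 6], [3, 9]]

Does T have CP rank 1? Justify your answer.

If T = a ∘ b ∘ c then every fibre of T is a multiple of the corresponding factor, so read the factors off the fibres through the nonzero entry T[0,0,0] = 4.
The mode-1 fibre T[:,0,0] = [4, 6] gives a = (2, 3) (primitive direction); the mode-2 fibre T[0,:,0] = [4, 12] gives b = (1, 3); then c[k] = T[0,0,k] / (a[0]·b[0]) = [4, -4, 2] / 2 = (2, -2, 1).
Expanding (2, 3) ∘ (1, 3) ∘ (2, -2, 1) reproduces all 12 entries of T, so T = (2, 3) ∘ (1, 3) ∘ (2, -2, 1) and rank(T) ≤ 1.
Equivalently every frontal slice T[:,:,k] is c[k] times the rank-1 matrix (2, 3) ∘ (1, 3). So T has rank 1 (it is nonzero).

Yes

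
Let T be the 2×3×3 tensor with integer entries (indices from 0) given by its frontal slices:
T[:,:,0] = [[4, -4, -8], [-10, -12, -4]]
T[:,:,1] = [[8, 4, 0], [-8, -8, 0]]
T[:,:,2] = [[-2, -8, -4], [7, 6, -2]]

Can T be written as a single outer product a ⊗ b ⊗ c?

No

The mode-2 unfolding of T (rows indexed by j, columns by (i,k) = (0,0), (0,1), (0,2), (1,0), (1,1), (1,2)) is [[4, 8, -2, -10, -8, 7], [-4, 4, -8, -12, -8, 6], [-8, 0, -4, -4, 0, -2]].
There the 3×3 minor on rows j ∈ {0, 1, 2}, columns (i,k) ∈ {(0,0), (0,1), (0,2)} is det [[4, 8, -2], [-4, 4, -8], [-8, 0, -4]] = 256 ≠ 0, so this unfolding has rank ≥ 3; CP rank is at least every unfolding rank, so rank(T) ≥ 3.
In particular rank(T) ≥ 3 > 1, so T is not rank-1.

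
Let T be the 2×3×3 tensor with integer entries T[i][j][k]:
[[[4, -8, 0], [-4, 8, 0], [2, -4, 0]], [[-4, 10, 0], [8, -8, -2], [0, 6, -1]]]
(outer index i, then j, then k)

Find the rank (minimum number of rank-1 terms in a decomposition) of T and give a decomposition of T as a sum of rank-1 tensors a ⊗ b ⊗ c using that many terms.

Lower bound: in the mode-3 unfolding of T (rows indexed by k, columns by (i,j)) the 3×3 minor on rows k ∈ {0, 1, 2}, columns (i,j) ∈ {(0,0), (1,0), (1,1)} is det [[4, -4, 8], [-8, 10, -8], [0, 0, -2]] = -16 ≠ 0, so that unfolding has rank ≥ 3 and hence rank(T) ≥ 3 (CP rank is at least every unfolding rank, though it can be larger).
Upper bound: T is a sum of 3 rank-1 terms, T = [0, 1] ⊗ [0, 2, 1] ⊗ [2, 0, -1] + [0, 1] ⊗ [1, 0, 1] ⊗ [0, 2, 0] + [1, -1] ⊗ [2, -2, 1] ⊗ [2, -4, 0] (one valid choice — decompositions are not unique — normalised so each a, b is primitive with positive first nonzero entry; check it by expanding all entries), so rank(T) ≤ 3.
These bounds meet, so rank(T) = 3.

rank(T) = 3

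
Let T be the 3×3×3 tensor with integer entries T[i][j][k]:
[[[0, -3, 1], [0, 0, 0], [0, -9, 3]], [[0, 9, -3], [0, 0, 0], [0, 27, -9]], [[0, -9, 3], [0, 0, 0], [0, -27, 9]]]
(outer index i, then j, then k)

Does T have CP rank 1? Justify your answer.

If T = a ⊗ b ⊗ c then every fibre of T is a multiple of the corresponding factor, so read the factors off the fibres through the nonzero entry T[0,0,1] = -3.
The mode-1 fibre T[:,0,1] = [-3, 9, -9] gives a = [1, -3, 3] (primitive direction); the mode-2 fibre T[0,:,1] = [-3, 0, -9] gives b = [1, 0, 3]; then c[k] = T[0,0,k] / (a[0]·b[0]) = [0, -3, 1] / 1 = [0, -3, 1].
Expanding [1, -3, 3] ⊗ [1, 0, 3] ⊗ [0, -3, 1] reproduces all 27 entries of T, so T = [1, -3, 3] ⊗ [1, 0, 3] ⊗ [0, -3, 1] and rank(T) ≤ 1.
Equivalently every frontal slice T[:,:,k] is c[k] times the rank-1 matrix [1, -3, 3] ⊗ [1, 0, 3]. So T has rank 1 (it is nonzero).

Yes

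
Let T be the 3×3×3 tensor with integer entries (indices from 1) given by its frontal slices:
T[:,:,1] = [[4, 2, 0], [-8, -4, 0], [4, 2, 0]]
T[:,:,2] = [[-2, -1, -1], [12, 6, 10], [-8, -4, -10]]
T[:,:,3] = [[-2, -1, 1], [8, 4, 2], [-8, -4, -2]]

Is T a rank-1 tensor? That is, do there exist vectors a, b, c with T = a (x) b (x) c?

No

The mode-3 unfolding of T (rows indexed by k, columns by (i,j) = (1,1), (1,2), (1,3), (2,1), (2,2), (2,3), (3,1), (3,2), (3,3)) is [[4, 2, 0, -8, -4, 0, 4, 2, 0], [-2, -1, -1, 12, 6, 10, -8, -4, -10], [-2, -1, 1, 8, 4, 2, -8, -4, -2]].
There the 3×3 minor on rows k ∈ {1, 2, 3}, columns (i,j) ∈ {(1,1), (1,3), (2,1)} is det [[4, 0, -8], [-2, -1, 12], [-2, 1, 8]] = -48 ≠ 0, so this unfolding has rank ≥ 3; CP rank is at least every unfolding rank, so rank(T) ≥ 3.
In particular rank(T) ≥ 3 > 1, so T is not rank-1.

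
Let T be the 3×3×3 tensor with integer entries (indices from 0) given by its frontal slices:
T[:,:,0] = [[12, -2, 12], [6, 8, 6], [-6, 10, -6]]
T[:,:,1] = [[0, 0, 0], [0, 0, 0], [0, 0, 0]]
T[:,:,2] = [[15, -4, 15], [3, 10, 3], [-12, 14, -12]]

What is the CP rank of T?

2

Lower bound: the mode-2 unfolding of T (rows indexed by j, columns by (i,k) = (0,0), (0,1), (0,2), (1,0), (1,1), (1,2), (2,0), (2,1), (2,2)) is [[12, 0, 15, 6, 0, 3, -6, 0, -12], [-2, 0, -4, 8, 0, 10, 10, 0, 14], [12, 0, 15, 6, 0, 3, -6, 0, -12]].
There the 2×2 minor on rows j ∈ {0, 1}, columns (i,k) ∈ {(0,0), (0,2)} is det [[12, 15], [-2, -4]] = -18 ≠ 0, so this unfolding has rank ≥ 2; CP rank is at least every unfolding rank, so rank(T) ≥ 2. (Flattening ranks never certify an upper bound on CP rank; for that we must actually write T with 2 rank-1 terms.)
Upper bound — finding two terms. Write S_k = T[:,:,k] for the frontal slices: S₀ = [[12, -2, 12], [6, 8, 6], [-6, 10, -6]], S₁ = [[0, 0, 0], [0, 0, 0], [0, 0, 0]], S₂ = [[15, -4, 15], [3, 10, 3], [-12, 14, -12]].
If T = a₁ ⊗ b₁ ⊗ c₁ + a₂ ⊗ b₂ ⊗ c₂ then each S_k = c₁[k]·a₁b₁ᵀ + c₂[k]·a₂b₂ᵀ. S₀ and S₂ are linearly independent, so a₁b₁ᵀ and a₂b₂ᵀ must span the same plane of matrices: they are the rank-1 matrices of the form x·S₀ + y·S₂.
The 2×2 minor of x·S₀ + y·S₂ on rows {0,1}, columns {0,1} is 108·x² + 270·xy + 162·y² = 54·(2·x + 3·y)(x + y), vanishing at (x:y) = (3:-2) and (1:-1).
M₁ = 3·S₀ − 2·S₂ = [[6, 2, 6], [12, 4, 12], [6, 2, 6]] = 2·[1, 2, 1][3, 1, 3]ᵀ and M₂ = S₀ − S₂ = [[-3, 2, -3], [3, -2, 3], [6, -4, 6]] = −[1, -1, -2][3, -2, 3]ᵀ, so take a₁ = [1, 2, 1], b₁ = [3, 1, 3], a₂ = [1, -1, -2], b₂ = [3, -2, 3].
Each slice is an integer combination of E₁ = a₁b₁ᵀ and E₂ = a₂b₂ᵀ: S₀ = 2·E₁ + 2·E₂, S₁ = 0, S₂ = 2·E₁ + 3·E₂; reading off coefficients, c₁ = [2, 0, 2] and c₂ = [2, 0, 3].
Hence T = [1, 2, 1] ⊗ [3, 1, 3] ⊗ [2, 0, 2] + [1, -1, -2] ⊗ [3, -2, 3] ⊗ [2, 0, 3], so rank(T) ≤ 2.
These bounds meet, so rank(T) = 2.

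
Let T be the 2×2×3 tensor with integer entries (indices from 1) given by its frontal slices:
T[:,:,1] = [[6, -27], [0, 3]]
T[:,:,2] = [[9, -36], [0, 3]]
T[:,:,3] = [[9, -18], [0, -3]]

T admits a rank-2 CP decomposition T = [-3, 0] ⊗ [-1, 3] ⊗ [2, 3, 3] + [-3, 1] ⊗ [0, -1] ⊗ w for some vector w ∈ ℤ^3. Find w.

Subtract the known terms from T to get the rank-1 residual R = [-3, 1] ⊗ [0, -1] ⊗ w, so R[i,j,k] = a[i]·b[j]·w[k]. Pick indices with nonzero a[1]·b[2] = (-3)·(-1) = 3. Only the fibre through (1,2,·) is needed: R[1,2,:] = T[1,2,:] − Σₗ aₗ[1]bₗ[2]cₗ = [-27, -36, -18] − (-3)·(3)·[2, 3, 3] = [-9, -9, 9]. Then w[k] = R[1,2,k] / 3 for each k, giving w = [-9, -9, 9] / 3 = [-3, -3, 3].

w = [-3, -3, 3]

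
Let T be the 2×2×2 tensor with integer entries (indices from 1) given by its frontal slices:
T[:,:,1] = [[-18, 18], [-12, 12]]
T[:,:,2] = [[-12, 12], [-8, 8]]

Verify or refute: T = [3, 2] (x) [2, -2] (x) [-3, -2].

Yes

Reconstruct entrywise from the claimed factors. For example, T[1,2,1] = 18 and Σₗ aₗ[1]bₗ[2]cₗ[1] = (3)·(-2)·(-3) = 18; checking all 8 entries, every one matches. The claim holds.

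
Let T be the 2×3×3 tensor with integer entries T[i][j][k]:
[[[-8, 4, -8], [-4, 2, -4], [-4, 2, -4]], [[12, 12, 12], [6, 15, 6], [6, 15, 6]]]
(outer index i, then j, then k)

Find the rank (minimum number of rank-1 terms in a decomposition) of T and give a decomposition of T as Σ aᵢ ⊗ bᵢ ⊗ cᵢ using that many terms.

rank(T) = 2

Lower bound: the mode-3 unfolding of T (rows indexed by k, columns by (i,j) = (0,0), (0,1), (0,2), (1,0), (1,1), (1,2)) is [[-8, -4, -4, 12, 6, 6], [4, 2, 2, 12, 15, 15], [-8, -4, -4, 12, 6, 6]].
There the 2×2 minor on rows k ∈ {0, 1}, columns (i,j) ∈ {(0,0), (1,0)} is det [[-8, 12], [4, 12]] = -144 ≠ 0, so this unfolding has rank ≥ 2; CP rank is at least every unfolding rank, so rank(T) ≥ 2. (Unfolding ranks only ever bound the CP rank from below — rank(T) can be strictly larger than all of them — so the matching upper bound has to come from an explicit 2-term decomposition.)
Upper bound — finding two terms. Write S_k = T[:,:,k] for the frontal slices: S₀ = [[-8, -4, -4], [12, 6, 6]], S₁ = [[4, 2, 2], [12, 15, 15]], S₂ = [[-8, -4, -4], [12, 6, 6]].
If T = a₁ ⊗ b₁ ⊗ c₁ + a₂ ⊗ b₂ ⊗ c₂ then each S_k = c₁[k]·a₁b₁ᵀ + c₂[k]·a₂b₂ᵀ. S₀ and S₁ are linearly independent, so a₁b₁ᵀ and a₂b₂ᵀ must span the same plane of matrices: they are the rank-1 matrices of the form x·S₀ + y·S₁.
The 2×2 minor of x·S₀ + y·S₁ on rows {0,1}, columns {0,1} is −72·xy + 36·y² = (-36)·(2·x − y)(y), vanishing at (x:y) = (1:2) and (1:0).
M₁ = S₀ + 2·S₁ = [[0, 0, 0], [36, 36, 36]] = 36·[0, 1][1, 1, 1]ᵀ and M₂ = S₀ = [[-8, -4, -4], [12, 6, 6]] = (-2)·[2, -3][2, 1, 1]ᵀ, so take a₁ = [0, 1], b₁ = [1, 1, 1], a₂ = [2, -3], b₂ = [2, 1, 1].
Each slice is an integer combination of E₁ = a₁b₁ᵀ and E₂ = a₂b₂ᵀ: S₀ = −2·E₂, S₁ = 18·E₁ + E₂, S₂ = −2·E₂; reading off coefficients, c₁ = [0, 18, 0] and c₂ = [-2, 1, -2].
Hence T = [0, 1] ⊗ [1, 1, 1] ⊗ [0, 18, 0] + [2, -3] ⊗ [2, 1, 1] ⊗ [-2, 1, -2], so rank(T) ≤ 2.
These bounds meet, so rank(T) = 2.
Check entry T[1,1,0] = 6: (1)·(1)·(0) + (-3)·(1)·(-2) = 6.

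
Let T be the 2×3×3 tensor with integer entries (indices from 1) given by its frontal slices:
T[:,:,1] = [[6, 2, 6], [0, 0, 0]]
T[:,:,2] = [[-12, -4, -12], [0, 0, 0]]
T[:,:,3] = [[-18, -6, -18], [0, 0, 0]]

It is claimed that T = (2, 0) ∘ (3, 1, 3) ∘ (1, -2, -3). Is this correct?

Yes

Reconstruct entrywise from the claimed factors. For example, T[1,1,2] = -12 and Σₗ aₗ[1]bₗ[1]cₗ[2] = (2)·(3)·(-2) = -12; checking all 18 entries, every one matches. The claim holds.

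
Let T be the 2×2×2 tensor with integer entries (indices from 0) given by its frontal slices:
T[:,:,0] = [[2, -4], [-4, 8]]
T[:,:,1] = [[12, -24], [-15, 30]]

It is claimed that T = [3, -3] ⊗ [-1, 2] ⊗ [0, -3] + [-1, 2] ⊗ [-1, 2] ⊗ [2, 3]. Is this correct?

Yes

Reconstruct entrywise from the claimed factors. For example, T[0,0,1] = 12 and Σₗ aₗ[0]bₗ[0]cₗ[1] = (3)·(-1)·(-3) + (-1)·(-1)·(3) = 12; checking all 8 entries, every one matches. The claim holds.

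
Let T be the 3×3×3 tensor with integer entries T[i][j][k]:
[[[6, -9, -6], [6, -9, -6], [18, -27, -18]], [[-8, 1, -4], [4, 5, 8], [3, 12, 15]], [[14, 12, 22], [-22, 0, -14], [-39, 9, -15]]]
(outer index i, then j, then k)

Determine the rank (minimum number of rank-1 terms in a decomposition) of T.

2

Lower bound: the mode-3 unfolding of T (rows indexed by k, columns by (i,j) = (0,0), (0,1), (0,2), (1,0), (1,1), (1,2), (2,0), (2,1), (2,2)) is [[6, 6, 18, -8, 4, 3, 14, -22, -39], [-9, -9, -27, 1, 5, 12, 12, 0, 9], [-6, -6, -18, -4, 8, 15, 22, -14, -15]].
There the 2×2 minor on rows k ∈ {0, 1}, columns (i,j) ∈ {(0,0), (1,0)} is det [[6, -8], [-9, 1]] = -66 ≠ 0, so this unfolding has rank ≥ 2; CP rank is at least every unfolding rank, so rank(T) ≥ 2. (Unfolding ranks only ever bound the CP rank from below — rank(T) can be strictly larger than all of them — so the matching upper bound has to come from an explicit 2-term decomposition.)
Upper bound — finding two terms. Write S_k = T[:,:,k] for the frontal slices: S₀ = [[6, 6, 18], [-8, 4, 3], [14, -22, -39]], S₁ = [[-9, -9, -27], [1, 5, 12], [12, 0, 9]], S₂ = [[-6, -6, -18], [-4, 8, 15], [22, -14, -15]].
If T = a₁ ⊗ b₁ ⊗ c₁ + a₂ ⊗ b₂ ⊗ c₂ then each S_k = c₁[k]·a₁b₁ᵀ + c₂[k]·a₂b₂ᵀ. S₀ and S₁ are linearly independent, so a₁b₁ᵀ and a₂b₂ᵀ must span the same plane of matrices: they are the rank-1 matrices of the form x·S₀ + y·S₁.
The 2×2 minor of x·S₀ + y·S₁ on rows {0,1}, columns {0,1} is 72·x² − 84·xy − 36·y² = 12·(2·x − 3·y)(3·x + y), vanishing at (x:y) = (3:2) and (1:-3).
M₁ = 3·S₀ + 2·S₁ = [[0, 0, 0], [-22, 22, 33], [66, -66, -99]] = (-11)·[0, 1, -3][2, -2, -3]ᵀ and M₂ = S₀ − 3·S₁ = [[33, 33, 99], [-11, -11, -33], [-22, -22, -66]] = 11·[3, -1, -2][1, 1, 3]ᵀ, so take a₁ = [0, 1, -3], b₁ = [2, -2, -3], a₂ = [3, -1, -2], b₂ = [1, 1, 3].
Each slice is an integer combination of E₁ = a₁b₁ᵀ and E₂ = a₂b₂ᵀ: S₀ = −3·E₁ + 2·E₂, S₁ = −E₁ − 3·E₂, S₂ = −3·E₁ − 2·E₂; reading off coefficients, c₁ = [-3, -1, -3] and c₂ = [2, -3, -2].
Hence T = [0, 1, -3] ⊗ [2, -2, -3] ⊗ [-3, -1, -3] + [3, -1, -2] ⊗ [1, 1, 3] ⊗ [2, -3, -2], so rank(T) ≤ 2.
These bounds meet, so rank(T) = 2.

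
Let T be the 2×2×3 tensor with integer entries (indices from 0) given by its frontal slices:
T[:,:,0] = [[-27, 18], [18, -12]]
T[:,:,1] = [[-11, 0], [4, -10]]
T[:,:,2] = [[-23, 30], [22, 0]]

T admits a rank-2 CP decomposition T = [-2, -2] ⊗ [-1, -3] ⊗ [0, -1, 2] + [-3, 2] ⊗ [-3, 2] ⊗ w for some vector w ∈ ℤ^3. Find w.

Subtract the known terms from T to get the rank-1 residual R = [-3, 2] ⊗ [-3, 2] ⊗ w, so R[i,j,k] = a[i]·b[j]·w[k]. Pick indices with nonzero a[0]·b[0] = (-3)·(-3) = 9. Only the fibre through (0,0,·) is needed: R[0,0,:] = T[0,0,:] − Σₗ aₗ[0]bₗ[0]cₗ = [-27, -11, -23] − (-2)·(-1)·[0, -1, 2] = [-27, -9, -27]. Then w[k] = R[0,0,k] / 9 for each k, giving w = [-27, -9, -27] / 9 = [-3, -1, -3].

w = [-3, -1, -3]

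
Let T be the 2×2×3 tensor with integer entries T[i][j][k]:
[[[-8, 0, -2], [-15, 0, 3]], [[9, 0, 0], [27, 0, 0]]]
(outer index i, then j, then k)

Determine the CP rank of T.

2

Lower bound: in the mode-3 unfolding of T (rows indexed by k, columns by (i,j)) the 2×2 minor on rows k ∈ {0, 2}, columns (i,j) ∈ {(0,0), (0,1)} is det [[-8, -15], [-2, 3]] = -54 ≠ 0, so that unfolding has rank ≥ 2 and hence rank(T) ≥ 2 (CP rank is at least every unfolding rank, though it can be larger).
Upper bound: with S_k = T[:,:,k], the two rank-1 terms a₁b₁ᵀ, a₂b₂ᵀ are the rank-1 members of the pencil x·S₀ + y·S₂.
det(x·S₀ + y·S₂) is −81·x² − 81·xy = (-81)·(x + y)(x), vanishing at (x:y) = (1:-1) and (0:1).
M₁ = S₀ − S₂ = [[-6, -18], [9, 27]] = (-3)·[2, -3][1, 3]ᵀ and M₂ = S₂ = [[-2, 3], [0, 0]] = −[1, 0][2, -3]ᵀ, so take a₁ = [2, -3], b₁ = [1, 3], a₂ = [1, 0], b₂ = [2, -3].
Each slice is an integer combination of E₁ = a₁b₁ᵀ and E₂ = a₂b₂ᵀ: S₀ = −3·E₁ − E₂, S₁ = 0, S₂ = −E₂; reading off coefficients, c₁ = [-3, 0, 0] and c₂ = [-1, 0, -1].
Hence T = [2, -3] ⊗ [1, 3] ⊗ [-3, 0, 0] + [1, 0] ⊗ [2, -3] ⊗ [-1, 0, -1], so rank(T) ≤ 2.
These bounds meet, so rank(T) = 2.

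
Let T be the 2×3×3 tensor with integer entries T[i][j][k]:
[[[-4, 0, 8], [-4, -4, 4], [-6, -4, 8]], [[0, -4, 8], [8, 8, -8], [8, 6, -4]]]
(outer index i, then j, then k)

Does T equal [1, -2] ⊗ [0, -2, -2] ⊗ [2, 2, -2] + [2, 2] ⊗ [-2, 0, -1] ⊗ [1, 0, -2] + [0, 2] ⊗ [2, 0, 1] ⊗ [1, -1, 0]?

Reconstruct entrywise from the claimed factors. For example, T[1,1,1] = 8 and Σₗ aₗ[1]bₗ[1]cₗ[1] = (-2)·(-2)·(2) + (2)·(0)·(0) + (2)·(0)·(-1) = 8; checking all 18 entries, every one matches. The claim holds.

Yes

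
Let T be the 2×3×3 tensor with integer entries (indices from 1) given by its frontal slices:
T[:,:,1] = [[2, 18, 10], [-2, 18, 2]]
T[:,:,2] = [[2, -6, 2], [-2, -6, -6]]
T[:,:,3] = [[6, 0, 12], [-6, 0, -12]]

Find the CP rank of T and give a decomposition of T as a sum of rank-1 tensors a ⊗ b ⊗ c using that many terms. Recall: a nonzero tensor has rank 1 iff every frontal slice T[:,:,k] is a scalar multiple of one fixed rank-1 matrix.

Lower bound: the mode-2 unfolding of T (rows indexed by j, columns by (i,k) = (1,1), (1,2), (1,3), (2,1), (2,2), (2,3)) is [[2, 2, 6, -2, -2, -6], [18, -6, 0, 18, -6, 0], [10, 2, 12, 2, -6, -12]].
There the 2×2 minor on rows j ∈ {1, 2}, columns (i,k) ∈ {(1,1), (1,2)} is det [[2, 2], [18, -6]] = -48 ≠ 0, so this unfolding has rank ≥ 2; CP rank is at least every unfolding rank, so rank(T) ≥ 2. (Flattening ranks never certify an upper bound on CP rank; for that we must actually write T with 2 rank-1 terms.)
Upper bound — finding two terms. Write S_k = T[:,:,k] for the frontal slices: S₁ = [[2, 18, 10], [-2, 18, 2]], S₂ = [[2, -6, 2], [-2, -6, -6]], S₃ = [[6, 0, 12], [-6, 0, -12]].
If T = a₁ ⊗ b₁ ⊗ c₁ + a₂ ⊗ b₂ ⊗ c₂ then each S_k = c₁[k]·a₁b₁ᵀ + c₂[k]·a₂b₂ᵀ. S₁ and S₂ are linearly independent, so a₁b₁ᵀ and a₂b₂ᵀ must span the same plane of matrices: they are the rank-1 matrices of the form x·S₁ + y·S₂.
The 2×2 minor of x·S₁ + y·S₂ on rows {1,2}, columns {1,2} is 72·x² + 48·xy − 24·y² = 24·(3·x − y)(x + y), vanishing at (x:y) = (1:3) and (1:-1).
M₁ = S₁ + 3·S₂ = [[8, 0, 16], [-8, 0, -16]] = 8·[1, -1][1, 0, 2]ᵀ and M₂ = S₁ − S₂ = [[0, 24, 8], [0, 24, 8]] = 8·[1, 1][0, 3, 1]ᵀ, so take a₁ = [1, -1], b₁ = [1, 0, 2], a₂ = [1, 1], b₂ = [0, 3, 1].
Each slice is an integer combination of E₁ = a₁b₁ᵀ and E₂ = a₂b₂ᵀ: S₁ = 2·E₁ + 6·E₂, S₂ = 2·E₁ − 2·E₂, S₃ = 6·E₁; reading off coefficients, c₁ = [2, 2, 6] and c₂ = [6, -2, 0].
Hence T = [1, -1] ⊗ [1, 0, 2] ⊗ [2, 2, 6] + [1, 1] ⊗ [0, 3, 1] ⊗ [6, -2, 0], so rank(T) ≤ 2.
These bounds meet, so rank(T) = 2.

rank(T) = 2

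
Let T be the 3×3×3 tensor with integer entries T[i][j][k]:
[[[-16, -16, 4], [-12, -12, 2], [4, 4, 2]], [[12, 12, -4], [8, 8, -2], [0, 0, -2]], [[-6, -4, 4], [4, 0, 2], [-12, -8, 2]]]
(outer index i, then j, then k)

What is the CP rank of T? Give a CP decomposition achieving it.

rank(T) = 3

Lower bound: the mode-1 unfolding of T (rows indexed by i, columns by (j,k) = (0,0), (0,1), (0,2), (1,0), (1,1), (1,2), (2,0), (2,1), (2,2)) is [[-16, -16, 4, -12, -12, 2, 4, 4, 2], [12, 12, -4, 8, 8, -2, 0, 0, -2], [-6, -4, 4, 4, 0, 2, -12, -8, 2]].
There the 3×3 minor on rows i ∈ {0, 1, 2}, columns (j,k) ∈ {(0,0), (0,1), (0,2)} is det [[-16, -16, 4], [12, 12, -4], [-6, -4, 4]] = -32 ≠ 0, so this unfolding has rank ≥ 3; CP rank is at least every unfolding rank, so rank(T) ≥ 3. (Flattening ranks never certify an upper bound on CP rank; for that we must actually write T with 3 rank-1 terms.)
Upper bound: T is a sum of 3 rank-1 terms, T = (0, 0, 1) ⊗ (1, -2, 2) ⊗ (-2, 0, 0) + (1, -1, 1) ⊗ (2, 1, 1) ⊗ (-4, -4, 2) + (2, -1, -1) ⊗ (1, 1, -1) ⊗ (-4, -4, 0) (written with every a and b primitive with positive leading entry and the scale carried by c; CP decompositions are not unique, and this one is verified by expanding entrywise), so rank(T) ≤ 3.
These bounds meet, so rank(T) = 3.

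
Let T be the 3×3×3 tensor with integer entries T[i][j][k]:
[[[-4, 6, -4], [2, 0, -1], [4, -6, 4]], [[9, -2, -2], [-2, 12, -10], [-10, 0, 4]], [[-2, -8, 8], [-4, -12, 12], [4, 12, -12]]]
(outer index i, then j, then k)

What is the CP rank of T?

3

Lower bound: the mode-3 unfolding of T (rows indexed by k, columns by (i,j) = (0,0), (0,1), (0,2), (1,0), (1,1), (1,2), (2,0), (2,1), (2,2)) is [[-4, 2, 4, 9, -2, -10, -2, -4, 4], [6, 0, -6, -2, 12, 0, -8, -12, 12], [-4, -1, 4, -2, -10, 4, 8, 12, -12]].
There the 3×3 minor on rows k ∈ {0, 1, 2}, columns (i,j) ∈ {(0,0), (0,1), (1,0)} is det [[-4, 2, 9], [6, 0, -2], [-4, -1, -2]] = -6 ≠ 0, so this unfolding has rank ≥ 3; CP rank is at least every unfolding rank, so rank(T) ≥ 3. (This is only a lower bound: in general the CP rank may exceed every unfolding rank, so we still need to exhibit 3 rank-1 terms summing to T.)
Upper bound: T is a sum of 3 rank-1 terms, T = (0, 1, -2) ⊗ (1, 2, -2) ⊗ (1, 2, -2) + (1, -2, 0) ⊗ (2, -1, -2) ⊗ (-2, 2, -1) + (1, 2, -2) ⊗ (1, 1, -1) ⊗ (0, 2, -2) (one valid choice — decompositions are not unique — normalised so each a, b is primitive with positive first nonzero entry; check it by expanding all entries), so rank(T) ≤ 3.
These bounds meet, so rank(T) = 3.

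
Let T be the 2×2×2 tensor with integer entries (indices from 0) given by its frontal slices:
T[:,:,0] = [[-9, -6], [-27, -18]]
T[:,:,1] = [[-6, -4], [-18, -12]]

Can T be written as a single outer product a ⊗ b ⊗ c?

If T = a ⊗ b ⊗ c then every fibre of T is a multiple of the corresponding factor, so read the factors off the fibres through the nonzero entry T[0,0,0] = -9.
The mode-1 fibre T[:,0,0] = [-9, -27] gives a = [1, 3] (primitive direction); the mode-2 fibre T[0,:,0] = [-9, -6] gives b = [3, 2]; then c[k] = T[0,0,k] / (a[0]·b[0]) = [-9, -6] / 3 = [-3, -2].
Expanding [1, 3] ⊗ [3, 2] ⊗ [-3, -2] reproduces all 8 entries of T, so T = [1, 3] ⊗ [3, 2] ⊗ [-3, -2] and rank(T) ≤ 1.
Equivalently every frontal slice T[:,:,k] is c[k] times the rank-1 matrix [1, 3] ⊗ [3, 2]. So T has rank 1 (it is nonzero).

Yes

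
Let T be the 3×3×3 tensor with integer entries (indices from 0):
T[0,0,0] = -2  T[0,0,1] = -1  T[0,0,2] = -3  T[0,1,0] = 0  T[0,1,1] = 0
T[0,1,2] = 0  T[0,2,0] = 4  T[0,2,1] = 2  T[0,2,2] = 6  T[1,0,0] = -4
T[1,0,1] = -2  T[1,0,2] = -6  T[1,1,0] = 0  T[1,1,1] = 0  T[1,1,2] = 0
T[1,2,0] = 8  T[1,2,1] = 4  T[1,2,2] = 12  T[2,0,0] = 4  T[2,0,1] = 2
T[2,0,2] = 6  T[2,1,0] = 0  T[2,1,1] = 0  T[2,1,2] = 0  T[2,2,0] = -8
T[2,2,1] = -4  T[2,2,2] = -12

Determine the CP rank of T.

1

Lower bound: T ≠ 0 (e.g. T[0,0,0] = -2), so rank(T) ≥ 1.
Upper bound: if T = a (x) b (x) c then every fibre of T is a multiple of the corresponding factor, so read the factors off the fibres through the nonzero entry T[0,0,0] = -2.
The mode-1 fibre T[:,0,0] = [-2, -4, 4] gives a = (1, 2, -2) (primitive direction); the mode-2 fibre T[0,:,0] = [-2, 0, 4] gives b = (1, 0, -2); then c[k] = T[0,0,k] / (a[0]·b[0]) = [-2, -1, -3] / 1 = (-2, -1, -3).
Expanding (1, 2, -2) (x) (1, 0, -2) (x) (-2, -1, -3) reproduces all 27 entries of T, so T = (1, 2, -2) (x) (1, 0, -2) (x) (-2, -1, -3) and rank(T) ≤ 1.
These bounds meet, so rank(T) = 1.
Check entry T[0,1,2] = 0: (1)·(0)·(-3) = 0.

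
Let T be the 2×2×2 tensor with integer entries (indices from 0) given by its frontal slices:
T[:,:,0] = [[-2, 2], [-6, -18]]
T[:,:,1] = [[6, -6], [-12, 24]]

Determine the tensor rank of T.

Lower bound: in the mode-3 unfolding of T (rows indexed by k, columns by (i,j)) the 2×2 minor on rows k ∈ {0, 1}, columns (i,j) ∈ {(0,0), (1,0)} is det [[-2, -6], [6, -12]] = 60 ≠ 0, so that unfolding has rank ≥ 2 and hence rank(T) ≥ 2 (CP rank is at least every unfolding rank, though it can be larger).
Upper bound: with S_k = T[:,:,k], the two rank-1 terms a₁b₁ᵀ, a₂b₂ᵀ are the rank-1 members of the pencil x·S₀ + y·S₁.
det(x·S₀ + y·S₁) is 48·x² − 168·xy + 72·y² = 24·(x − 3·y)(2·x − y), vanishing at (x:y) = (3:1) and (1:2).
M₁ = 3·S₀ + S₁ = [[0, 0], [-30, -30]] = (-30)·[0, 1][1, 1]ᵀ and M₂ = S₀ + 2·S₁ = [[10, -10], [-30, 30]] = 10·[1, -3][1, -1]ᵀ, so take a₁ = [0, 1], b₁ = [1, 1], a₂ = [1, -3], b₂ = [1, -1].
Each slice is an integer combination of E₁ = a₁b₁ᵀ and E₂ = a₂b₂ᵀ: S₀ = −12·E₁ − 2·E₂, S₁ = 6·E₁ + 6·E₂; reading off coefficients, c₁ = [-12, 6] and c₂ = [-2, 6].
Hence T = [0, 1] ∘ [1, 1] ∘ [-12, 6] + [1, -3] ∘ [1, -1] ∘ [-2, 6], so rank(T) ≤ 2.
These bounds meet, so rank(T) = 2.

2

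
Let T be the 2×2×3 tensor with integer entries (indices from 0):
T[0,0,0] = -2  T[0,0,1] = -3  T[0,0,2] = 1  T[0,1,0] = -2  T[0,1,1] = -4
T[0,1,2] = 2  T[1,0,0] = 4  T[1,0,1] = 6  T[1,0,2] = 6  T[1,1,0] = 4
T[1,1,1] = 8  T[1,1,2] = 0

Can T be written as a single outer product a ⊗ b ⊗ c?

The mode-3 unfolding of T (rows indexed by k, columns by (i,j) = (0,0), (0,1), (1,0), (1,1)) is [[-2, -2, 4, 4], [-3, -4, 6, 8], [1, 2, 6, 0]].
There the 3×3 minor on rows k ∈ {0, 1, 2}, columns (i,j) ∈ {(0,0), (0,1), (1,0)} is det [[-2, -2, 4], [-3, -4, 6], [1, 2, 6]] = 16 ≠ 0, so this unfolding has rank ≥ 3; CP rank is at least every unfolding rank, so rank(T) ≥ 3.
In particular rank(T) ≥ 3 > 1, so T is not rank-1.

No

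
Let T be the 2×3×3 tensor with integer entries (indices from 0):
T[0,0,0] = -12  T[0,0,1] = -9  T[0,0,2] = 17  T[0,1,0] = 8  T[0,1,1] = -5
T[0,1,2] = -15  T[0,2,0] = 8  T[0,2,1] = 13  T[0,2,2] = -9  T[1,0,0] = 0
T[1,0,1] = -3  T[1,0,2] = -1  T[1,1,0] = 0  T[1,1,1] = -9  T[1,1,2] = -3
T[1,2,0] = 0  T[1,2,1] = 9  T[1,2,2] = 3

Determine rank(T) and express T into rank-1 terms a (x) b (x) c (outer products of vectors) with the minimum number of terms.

rank(T) = 2

Lower bound: in the mode-1 unfolding of T (rows indexed by i, columns by (j,k)) the 2×2 minor on rows i ∈ {0, 1}, columns (j,k) ∈ {(0,0), (0,1)} is det [[-12, -9], [0, -3]] = 36 ≠ 0, so that unfolding has rank ≥ 2 and hence rank(T) ≥ 2 (CP rank is at least every unfolding rank, though it can be larger).
Upper bound: with S_k = T[:,:,k], the two rank-1 terms a₁b₁ᵀ, a₂b₂ᵀ are the rank-1 members of the pencil x·S₀ + y·S₁.
The 2×2 minor of x·S₀ + y·S₁ on rows {0,1}, columns {0,1} is 132·xy + 66·y² = 66·(y)(2·x + y), vanishing at (x:y) = (1:0) and (1:-2).
M₁ = S₀ = [[-12, 8, 8], [0, 0, 0]] = (-4)·(1, 0)(3, -2, -2)ᵀ and M₂ = S₀ − 2·S₁ = [[6, 18, -18], [6, 18, -18]] = 6·(1, 1)(1, 3, -3)ᵀ, so take a₁ = (1, 0), b₁ = (3, -2, -2), a₂ = (1, 1), b₂ = (1, 3, -3).
Each slice is an integer combination of E₁ = a₁b₁ᵀ and E₂ = a₂b₂ᵀ: S₀ = −4·E₁, S₁ = −2·E₁ − 3·E₂, S₂ = 6·E₁ − E₂; reading off coefficients, c₁ = (-4, -2, 6) and c₂ = (0, -3, -1).
Hence T = (1, 0) (x) (3, -2, -2) (x) (-4, -2, 6) + (1, 1) (x) (1, 3, -3) (x) (0, -3, -1), so rank(T) ≤ 2.
These bounds meet, so rank(T) = 2.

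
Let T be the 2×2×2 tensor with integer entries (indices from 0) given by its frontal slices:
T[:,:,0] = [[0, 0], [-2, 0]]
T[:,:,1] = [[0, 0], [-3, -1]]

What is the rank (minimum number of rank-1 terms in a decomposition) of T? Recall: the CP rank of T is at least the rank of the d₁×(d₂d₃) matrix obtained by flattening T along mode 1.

Lower bound: the mode-3 unfolding of T (rows indexed by k, columns by (i,j) = (0,0), (0,1), (1,0), (1,1)) is [[0, 0, -2, 0], [0, 0, -3, -1]].
There the 2×2 minor on rows k ∈ {0, 1}, columns (i,j) ∈ {(1,0), (1,1)} is det [[-2, 0], [-3, -1]] = 2 ≠ 0, so this unfolding has rank ≥ 2; CP rank is at least every unfolding rank, so rank(T) ≥ 2. (Flattening ranks never certify an upper bound on CP rank; for that we must actually write T with 2 rank-1 terms.)
Upper bound — finding two terms. Every mode-1 slice of T is a multiple of one matrix: T[i,:,:] = a[i]·M with a = [0, 1] and M = [[-2, -3], [0, -1]] (rows indexed by j, columns by k). So it suffices to write M as a sum of two rank-1 matrices.
Splitting M by its rows (j = 0, 1), M = [1, 0][-2, -3]ᵀ + [0, 1][0, -1]ᵀ.
Hence T = [0, 1] ⊗ [1, 0] ⊗ [-2, -3] + [0, 1] ⊗ [0, 1] ⊗ [0, -1], so rank(T) ≤ 2.
These bounds meet, so rank(T) = 2.
Check entry T[0,1,1] = 0: (0)·(0)·(-3) + (0)·(1)·(-1) = 0.

2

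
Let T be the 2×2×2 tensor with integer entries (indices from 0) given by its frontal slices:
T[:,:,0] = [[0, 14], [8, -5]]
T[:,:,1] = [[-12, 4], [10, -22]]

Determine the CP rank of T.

2

Lower bound: the mode-3 unfolding of T (rows indexed by k, columns by (i,j) = (0,0), (0,1), (1,0), (1,1)) is [[0, 14, 8, -5], [-12, 4, 10, -22]].
There the 2×2 minor on rows k ∈ {0, 1}, columns (i,j) ∈ {(0,0), (0,1)} is det [[0, 14], [-12, 4]] = 168 ≠ 0, so this unfolding has rank ≥ 2; CP rank is at least every unfolding rank, so rank(T) ≥ 2. (This is only a lower bound: in general the CP rank may exceed every unfolding rank, so we still need to exhibit 2 rank-1 terms summing to T.)
Upper bound — finding two terms. Write S_k = T[:,:,k] for the frontal slices: S₀ = [[0, 14], [8, -5]], S₁ = [[-12, 4], [10, -22]].
If T = a₁ ⊗ b₁ ⊗ c₁ + a₂ ⊗ b₂ ⊗ c₂ then each S_k = c₁[k]·a₁b₁ᵀ + c₂[k]·a₂b₂ᵀ. S₀ and S₁ are linearly independent, so a₁b₁ᵀ and a₂b₂ᵀ must span the same plane of matrices: they are the rank-1 matrices of the form x·S₀ + y·S₁.
det(x·S₀ + y·S₁) is −112·x² − 112·xy + 224·y² = (-112)·(x + 2·y)(x − y), vanishing at (x:y) = (2:-1) and (1:1).
M₁ = 2·S₀ − S₁ = [[12, 24], [6, 12]] = 6·(2, 1)(1, 2)ᵀ and M₂ = S₀ + S₁ = [[-12, 18], [18, -27]] = (-3)·(2, -3)(2, -3)ᵀ, so take a₁ = (2, 1), b₁ = (1, 2), a₂ = (2, -3), b₂ = (2, -3).
Each slice is an integer combination of E₁ = a₁b₁ᵀ and E₂ = a₂b₂ᵀ: S₀ = 2·E₁ − E₂, S₁ = −2·E₁ − 2·E₂; reading off coefficients, c₁ = (2, -2) and c₂ = (-1, -2).
Hence T = (2, 1) ⊗ (1, 2) ⊗ (2, -2) + (2, -3) ⊗ (2, -3) ⊗ (-1, -2), so rank(T) ≤ 2.
These bounds meet, so rank(T) = 2.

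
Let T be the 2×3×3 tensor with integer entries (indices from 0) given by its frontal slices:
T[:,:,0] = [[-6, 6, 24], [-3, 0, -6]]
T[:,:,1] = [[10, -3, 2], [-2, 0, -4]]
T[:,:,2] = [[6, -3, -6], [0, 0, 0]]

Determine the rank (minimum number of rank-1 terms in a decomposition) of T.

2

Lower bound: the mode-1 unfolding of T (rows indexed by i, columns by (j,k) = (0,0), (0,1), (0,2), (1,0), (1,1), (1,2), (2,0), (2,1), (2,2)) is [[-6, 10, 6, 6, -3, -3, 24, 2, -6], [-3, -2, 0, 0, 0, 0, -6, -4, 0]].
There the 2×2 minor on rows i ∈ {0, 1}, columns (j,k) ∈ {(0,0), (0,1)} is det [[-6, 10], [-3, -2]] = 42 ≠ 0, so this unfolding has rank ≥ 2; CP rank is at least every unfolding rank, so rank(T) ≥ 2. (Flattening ranks never certify an upper bound on CP rank; for that we must actually write T with 2 rank-1 terms.)
Upper bound — finding two terms. Write S_k = T[:,:,k] for the frontal slices: S₀ = [[-6, 6, 24], [-3, 0, -6]], S₁ = [[10, -3, 2], [-2, 0, -4]], S₂ = [[6, -3, -6], [0, 0, 0]].
If T = a₁ ⊗ b₁ ⊗ c₁ + a₂ ⊗ b₂ ⊗ c₂ then each S_k = c₁[k]·a₁b₁ᵀ + c₂[k]·a₂b₂ᵀ. S₀ and S₁ are linearly independent, so a₁b₁ᵀ and a₂b₂ᵀ must span the same plane of matrices: they are the rank-1 matrices of the form x·S₀ + y·S₁.
The 2×2 minor of x·S₀ + y·S₁ on rows {0,1}, columns {0,1} is 18·x² + 3·xy − 6·y² = 3·(3·x + 2·y)(2·x − y), vanishing at (x:y) = (2:-3) and (1:2).
M₁ = 2·S₀ − 3·S₁ = [[-42, 21, 42], [0, 0, 0]] = (-21)·[1, 0][2, -1, -2]ᵀ and M₂ = S₀ + 2·S₁ = [[14, 0, 28], [-7, 0, -14]] = 7·[2, -1][1, 0, 2]ᵀ, so take a₁ = [1, 0], b₁ = [2, -1, -2], a₂ = [2, -1], b₂ = [1, 0, 2].
Each slice is an integer combination of E₁ = a₁b₁ᵀ and E₂ = a₂b₂ᵀ: S₀ = −6·E₁ + 3·E₂, S₁ = 3·E₁ + 2·E₂, S₂ = 3·E₁; reading off coefficients, c₁ = [-6, 3, 3] and c₂ = [3, 2, 0].
Hence T = [1, 0] ⊗ [2, -1, -2] ⊗ [-6, 3, 3] + [2, -1] ⊗ [1, 0, 2] ⊗ [3, 2, 0], so rank(T) ≤ 2.
These bounds meet, so rank(T) = 2.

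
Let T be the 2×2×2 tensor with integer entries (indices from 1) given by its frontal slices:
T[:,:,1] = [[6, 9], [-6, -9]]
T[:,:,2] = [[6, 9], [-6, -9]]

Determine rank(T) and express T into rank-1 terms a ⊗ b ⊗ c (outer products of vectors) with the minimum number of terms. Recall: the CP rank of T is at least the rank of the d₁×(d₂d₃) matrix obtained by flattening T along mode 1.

rank(T) = 1

Lower bound: T ≠ 0 (e.g. T[1,1,1] = 6), so rank(T) ≥ 1.
Upper bound: if T = a ⊗ b ⊗ c then every fibre of T is a multiple of the corresponding factor, so read the factors off the fibres through the nonzero entry T[1,1,1] = 6.
The mode-1 fibre T[:,1,1] = [6, -6] gives a = [1, -1] (primitive direction); the mode-2 fibre T[1,:,1] = [6, 9] gives b = [2, 3]; then c[k] = T[1,1,k] / (a[1]·b[1]) = [6, 6] / 2 = [3, 3].
Expanding [1, -1] ⊗ [2, 3] ⊗ [3, 3] reproduces all 8 entries of T, so T = [1, -1] ⊗ [2, 3] ⊗ [3, 3] and rank(T) ≤ 1.
These bounds meet, so rank(T) = 1.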